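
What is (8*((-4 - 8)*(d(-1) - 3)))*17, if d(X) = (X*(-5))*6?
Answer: -44064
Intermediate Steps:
d(X) = -30*X (d(X) = -5*X*6 = -30*X)
(8*((-4 - 8)*(d(-1) - 3)))*17 = (8*((-4 - 8)*(-30*(-1) - 3)))*17 = (8*(-12*(30 - 3)))*17 = (8*(-12*27))*17 = (8*(-324))*17 = -2592*17 = -44064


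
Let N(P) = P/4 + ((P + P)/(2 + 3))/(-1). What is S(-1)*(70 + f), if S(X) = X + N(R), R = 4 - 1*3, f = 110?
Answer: -207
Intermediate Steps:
R = 1 (R = 4 - 3 = 1)
N(P) = -3*P/20 (N(P) = P*(¼) + ((2*P)/5)*(-1) = P/4 + ((2*P)*(⅕))*(-1) = P/4 + (2*P/5)*(-1) = P/4 - 2*P/5 = -3*P/20)
S(X) = -3/20 + X (S(X) = X - 3/20*1 = X - 3/20 = -3/20 + X)
S(-1)*(70 + f) = (-3/20 - 1)*(70 + 110) = -23/20*180 = -207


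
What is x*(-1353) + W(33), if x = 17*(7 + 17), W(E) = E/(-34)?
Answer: -18768849/34 ≈ -5.5203e+5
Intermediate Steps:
W(E) = -E/34 (W(E) = E*(-1/34) = -E/34)
x = 408 (x = 17*24 = 408)
x*(-1353) + W(33) = 408*(-1353) - 1/34*33 = -552024 - 33/34 = -18768849/34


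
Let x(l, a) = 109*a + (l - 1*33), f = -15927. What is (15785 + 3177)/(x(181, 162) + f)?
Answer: 18962/1879 ≈ 10.092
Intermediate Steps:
x(l, a) = -33 + l + 109*a (x(l, a) = 109*a + (l - 33) = 109*a + (-33 + l) = -33 + l + 109*a)
(15785 + 3177)/(x(181, 162) + f) = (15785 + 3177)/((-33 + 181 + 109*162) - 15927) = 18962/((-33 + 181 + 17658) - 15927) = 18962/(17806 - 15927) = 18962/1879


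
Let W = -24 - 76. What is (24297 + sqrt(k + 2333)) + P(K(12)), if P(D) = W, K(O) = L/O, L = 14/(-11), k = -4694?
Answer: 24197 + I*sqrt(2361) ≈ 24197.0 + 48.59*I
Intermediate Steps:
L = -14/11 (L = 14*(-1/11) = -14/11 ≈ -1.2727)
W = -100
K(O) = -14/(11*O)
P(D) = -100
(24297 + sqrt(k + 2333)) + P(K(12)) = (24297 + sqrt(-4694 + 2333)) - 100 = (24297 + sqrt(-2361)) - 100 = (24297 + I*sqrt(2361)) - 100 = 24197 + I*sqrt(2361)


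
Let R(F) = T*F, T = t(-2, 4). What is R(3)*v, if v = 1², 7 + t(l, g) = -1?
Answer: -24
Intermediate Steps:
t(l, g) = -8 (t(l, g) = -7 - 1 = -8)
T = -8
v = 1
R(F) = -8*F
R(3)*v = -8*3*1 = -24*1 = -24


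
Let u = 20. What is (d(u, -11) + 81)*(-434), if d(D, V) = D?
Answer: -43834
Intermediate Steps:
(d(u, -11) + 81)*(-434) = (20 + 81)*(-434) = 101*(-434) = -43834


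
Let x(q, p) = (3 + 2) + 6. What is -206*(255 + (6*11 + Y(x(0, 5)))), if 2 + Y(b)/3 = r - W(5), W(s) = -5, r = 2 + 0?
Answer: -69216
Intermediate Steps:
x(q, p) = 11 (x(q, p) = 5 + 6 = 11)
r = 2
Y(b) = 15 (Y(b) = -6 + 3*(2 - 1*(-5)) = -6 + 3*(2 + 5) = -6 + 3*7 = -6 + 21 = 15)
-206*(255 + (6*11 + Y(x(0, 5)))) = -206*(255 + (6*11 + 15)) = -206*(255 + (66 + 15)) = -206*(255 + 81) = -206*336 = -69216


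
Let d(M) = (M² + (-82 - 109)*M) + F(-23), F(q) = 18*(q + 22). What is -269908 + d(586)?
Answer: -38456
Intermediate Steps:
F(q) = 396 + 18*q (F(q) = 18*(22 + q) = 396 + 18*q)
d(M) = -18 + M² - 191*M (d(M) = (M² + (-82 - 109)*M) + (396 + 18*(-23)) = (M² - 191*M) + (396 - 414) = (M² - 191*M) - 18 = -18 + M² - 191*M)
-269908 + d(586) = -269908 + (-18 + 586² - 191*586) = -269908 + (-18 + 343396 - 111926) = -269908 + 231452 = -38456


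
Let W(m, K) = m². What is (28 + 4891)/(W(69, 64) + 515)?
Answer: 4919/5276 ≈ 0.93233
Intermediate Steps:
(28 + 4891)/(W(69, 64) + 515) = (28 + 4891)/(69² + 515) = 4919/(4761 + 515) = 4919/5276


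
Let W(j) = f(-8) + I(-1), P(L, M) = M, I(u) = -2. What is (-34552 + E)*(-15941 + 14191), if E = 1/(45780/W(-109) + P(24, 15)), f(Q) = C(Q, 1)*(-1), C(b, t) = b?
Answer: 92452513650/1529 ≈ 6.0466e+7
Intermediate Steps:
f(Q) = -Q (f(Q) = Q*(-1) = -Q)
W(j) = 6 (W(j) = -1*(-8) - 2 = 8 - 2 = 6)
E = 1/7645 (E = 1/(45780/6 + 15) = 1/(45780*(⅙) + 15) = 1/(7630 + 15) = 1/7645 ≈ 0.00013080)
(-34552 + E)*(-15941 + 14191) = (-34552 + 1/7645)*(-15941 + 14191) = -264150039/7645*(-1750) = 92452513650/1529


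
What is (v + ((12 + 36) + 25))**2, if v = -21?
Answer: 2704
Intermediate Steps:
(v + ((12 + 36) + 25))**2 = (-21 + ((12 + 36) + 25))**2 = (-21 + (48 + 25))**2 = (-21 + 73)**2 = 52**2 = 2704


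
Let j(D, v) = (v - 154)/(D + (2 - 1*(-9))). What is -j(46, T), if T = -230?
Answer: 128/19 ≈ 6.7368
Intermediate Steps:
j(D, v) = (-154 + v)/(11 + D) (j(D, v) = (-154 + v)/(D + (2 + 9)) = (-154 + v)/(D + 11) = (-154 + v)/(11 + D))
-j(46, T) = -(-154 - 230)/(11 + 46) = -(-384)/57 = -1*(-128/19) = 128/19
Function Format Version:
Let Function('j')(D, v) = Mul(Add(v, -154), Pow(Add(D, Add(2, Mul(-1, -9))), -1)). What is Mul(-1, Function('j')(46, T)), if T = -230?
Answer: Rational(128, 19) ≈ 6.7368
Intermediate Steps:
Function('j')(D, v) = Mul(Pow(Add(11, D), -1), Add(-154, v)) (Function('j')(D, v) = Mul(Add(-154, v), Pow(Add(D, Add(2, 9)), -1)) = Mul(Add(-154, v), Pow(Add(D, 11), -1)) = Mul(Add(-154, v), Pow(Add(11, D), -1)) = Mul(Pow(Add(11, D), -1), Add(-154, v)))
Mul(-1, Function('j')(46, T)) = Mul(-1, Mul(Pow(Add(11, 46), -1), Add(-154, -230))) = Mul(-1, Mul(Pow(57, -1), -384)) = Mul(-1, Mul(Rational(1, 57), -384)) = Mul(-1, Rational(-128, 19)) = Rational(128, 19)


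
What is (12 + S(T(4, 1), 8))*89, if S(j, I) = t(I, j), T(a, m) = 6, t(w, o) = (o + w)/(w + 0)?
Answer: 4895/4 ≈ 1223.8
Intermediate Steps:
t(w, o) = (o + w)/w
S(j, I) = (I + j)/I (S(j, I) = (j + I)/I = (I + j)/I)
(12 + S(T(4, 1), 8))*89 = (12 + (8 + 6)/8)*89 = (12 + (1/8)*14)*89 = (12 + 7/4)*89 = (55/4)*89 = 4895/4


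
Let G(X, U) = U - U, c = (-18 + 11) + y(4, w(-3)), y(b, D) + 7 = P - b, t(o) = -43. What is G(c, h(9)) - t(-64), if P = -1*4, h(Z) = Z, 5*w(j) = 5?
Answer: 43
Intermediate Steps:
w(j) = 1 (w(j) = (1/5)*5 = 1)
P = -4
y(b, D) = -11 - b (y(b, D) = -7 + (-4 - b) = -11 - b)
c = -22 (c = (-18 + 11) + (-11 - 1*4) = -7 + (-11 - 4) = -7 - 15 = -22)
G(X, U) = 0
G(c, h(9)) - t(-64) = 0 - 1*(-43) = 0 + 43 = 43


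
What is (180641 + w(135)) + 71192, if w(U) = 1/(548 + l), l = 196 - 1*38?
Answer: 177794099/706 ≈ 2.5183e+5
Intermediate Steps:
l = 158 (l = 196 - 38 = 158)
w(U) = 1/706 (w(U) = 1/(548 + 158) = 1/706)
(180641 + w(135)) + 71192 = (180641 + 1/706) + 71192 = 127532547/706 + 71192 = 177794099/706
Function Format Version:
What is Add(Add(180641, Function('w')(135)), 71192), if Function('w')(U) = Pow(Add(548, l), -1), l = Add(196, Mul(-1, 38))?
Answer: Rational(177794099, 706) ≈ 2.5183e+5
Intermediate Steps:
l = 158 (l = Add(196, -38) = 158)
Function('w')(U) = Rational(1, 706) (Function('w')(U) = Pow(Add(548, 158), -1) = Pow(706, -1) = Rational(1, 706))
Add(Add(180641, Function('w')(135)), 71192) = Add(Add(180641, Rational(1, 706)), 71192) = Add(Rational(127532547, 706), 71192) = Rational(177794099, 706)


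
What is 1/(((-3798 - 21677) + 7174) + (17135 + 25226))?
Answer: 1/24060 ≈ 4.1563e-5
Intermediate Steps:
1/(((-3798 - 21677) + 7174) + (17135 + 25226)) = 1/((-25475 + 7174) + 42361) = 1/(-18301 + 42361) = 1/24060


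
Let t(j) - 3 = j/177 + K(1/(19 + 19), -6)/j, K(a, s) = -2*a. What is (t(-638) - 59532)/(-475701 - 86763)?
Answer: 127732798885/1206819383616 ≈ 0.10584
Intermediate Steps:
t(j) = 3 - 1/(19*j) + j/177 (t(j) = 3 + (j/177 + (-2/(19 + 19))/j) = 3 + (j*(1/177) + (-2/38)/j) = 3 + (j/177 + (-2*1/38)/j) = 3 + (j/177 - 1/(19*j)) = 3 + (-1/(19*j) + j/177) = 3 - 1/(19*j) + j/177)
(t(-638) - 59532)/(-475701 - 86763) = ((3 - 1/19/(-638) + (1/177)*(-638)) - 59532)/(-475701 - 86763) = ((3 - 1/19*(-1/638) - 638/177) - 59532)/(-562464) = ((3 + 1/12122 - 638/177) - 59532)*(-1/562464) = (-1296877/2145594 - 59532)*(-1/562464) = -127732798885/2145594*(-1/562464) = 127732798885/1206819383616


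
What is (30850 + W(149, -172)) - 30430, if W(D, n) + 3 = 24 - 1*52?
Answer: 389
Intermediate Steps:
W(D, n) = -31 (W(D, n) = -3 + (24 - 1*52) = -3 + (24 - 52) = -3 - 28 = -31)
(30850 + W(149, -172)) - 30430 = (30850 - 31) - 30430 = 30819 - 30430 = 389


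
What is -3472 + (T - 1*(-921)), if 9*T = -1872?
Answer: -2759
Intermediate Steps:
T = -208 (T = (⅑)*(-1872) = -208)
-3472 + (T - 1*(-921)) = -3472 + (-208 - 1*(-921)) = -3472 + (-208 + 921) = -3472 + 713 = -2759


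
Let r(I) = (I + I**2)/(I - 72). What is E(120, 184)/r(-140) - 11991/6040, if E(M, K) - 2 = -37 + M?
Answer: -17109283/5876920 ≈ -2.9113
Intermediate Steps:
E(M, K) = -35 + M (E(M, K) = 2 + (-37 + M) = -35 + M)
r(I) = (I + I**2)/(-72 + I)
E(120, 184)/r(-140) - 11991/6040 = (-35 + 120)/((-140*(1 - 140)/(-72 - 140))) - 11991/6040 = 85/((-140*(-139)/(-212))) - 11991*1/6040 = 85/((-140*(-1/212)*(-139))) - 11991/6040 = 85/(-4865/53) - 11991/6040 = 85*(-53/4865) - 11991/6040 = -901/973 - 11991/6040 = -17109283/5876920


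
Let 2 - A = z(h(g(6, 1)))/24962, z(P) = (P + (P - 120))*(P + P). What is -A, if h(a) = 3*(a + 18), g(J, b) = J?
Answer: -23234/12481 ≈ -1.8615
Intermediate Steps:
h(a) = 54 + 3*a (h(a) = 3*(18 + a) = 54 + 3*a)
z(P) = 2*P*(-120 + 2*P) (z(P) = (P + (-120 + P))*(2*P) = (-120 + 2*P)*(2*P) = 2*P*(-120 + 2*P))
A = 23234/12481 (A = 2 - 4*(54 + 3*6)*(-60 + (54 + 3*6))/24962 = 2 - 4*(54 + 18)*(-60 + (54 + 18))/24962 = 2 - 4*72*(-60 + 72)/24962 = 2 - 4*72*12/24962 = 2 - 3456/24962 = 2 - 1*1728/12481 = 2 - 1728/12481 = 23234/12481 ≈ 1.8615)
-A = -1*23234/12481 = -23234/12481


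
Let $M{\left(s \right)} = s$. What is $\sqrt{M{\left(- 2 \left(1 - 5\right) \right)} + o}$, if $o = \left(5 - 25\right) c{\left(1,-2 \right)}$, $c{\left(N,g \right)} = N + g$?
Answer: $2 \sqrt{7} \approx 5.2915$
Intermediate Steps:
$o = 20$ ($o = \left(5 - 25\right) \left(1 - 2\right) = \left(-20\right) \left(-1\right) = 20$)
$\sqrt{M{\left(- 2 \left(1 - 5\right) \right)} + o} = \sqrt{- 2 \left(1 - 5\right) + 20} = \sqrt{\left(-2\right) \left(-4\right) + 20} = \sqrt{8 + 20} = \sqrt{28} = 2 \sqrt{7}$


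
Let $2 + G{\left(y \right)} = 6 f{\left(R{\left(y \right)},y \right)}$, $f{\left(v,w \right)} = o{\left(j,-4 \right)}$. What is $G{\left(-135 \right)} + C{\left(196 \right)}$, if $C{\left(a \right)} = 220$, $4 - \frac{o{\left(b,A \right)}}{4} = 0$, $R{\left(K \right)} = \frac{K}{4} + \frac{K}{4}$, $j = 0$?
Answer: $314$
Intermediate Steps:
$R{\left(K \right)} = \frac{K}{2}$ ($R{\left(K \right)} = K \frac{1}{4} + K \frac{1}{4} = \frac{K}{4} + \frac{K}{4} = \frac{K}{2}$)
$o{\left(b,A \right)} = 16$ ($o{\left(b,A \right)} = 16 - 0 = 16 + 0 = 16$)
$f{\left(v,w \right)} = 16$
$G{\left(y \right)} = 94$ ($G{\left(y \right)} = -2 + 6 \cdot 16 = -2 + 96 = 94$)
$G{\left(-135 \right)} + C{\left(196 \right)} = 94 + 220 = 314$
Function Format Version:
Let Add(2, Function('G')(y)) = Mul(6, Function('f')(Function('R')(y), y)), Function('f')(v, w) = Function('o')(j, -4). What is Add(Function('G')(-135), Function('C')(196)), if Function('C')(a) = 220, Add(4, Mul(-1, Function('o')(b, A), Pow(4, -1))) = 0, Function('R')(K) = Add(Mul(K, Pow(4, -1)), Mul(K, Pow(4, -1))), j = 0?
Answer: 314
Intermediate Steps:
Function('R')(K) = Mul(Rational(1, 2), K) (Function('R')(K) = Add(Mul(K, Rational(1, 4)), Mul(K, Rational(1, 4))) = Add(Mul(Rational(1, 4), K), Mul(Rational(1, 4), K)) = Mul(Rational(1, 2), K))
Function('o')(b, A) = 16 (Function('o')(b, A) = Add(16, Mul(-4, 0)) = Add(16, 0) = 16)
Function('f')(v, w) = 16
Function('G')(y) = 94 (Function('G')(y) = Add(-2, Mul(6, 16)) = Add(-2, 96) = 94)
Add(Function('G')(-135), Function('C')(196)) = Add(94, 220) = 314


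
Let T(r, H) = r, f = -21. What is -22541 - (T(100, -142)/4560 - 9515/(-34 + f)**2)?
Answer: -282624971/12540 ≈ -22538.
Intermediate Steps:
-22541 - (T(100, -142)/4560 - 9515/(-34 + f)**2) = -22541 - (100/4560 - 9515/(-34 - 21)**2) = -22541 - (100*(1/4560) - 9515/((-55)**2)) = -22541 - (5/228 - 9515/3025) = -22541 - (5/228 - 9515*1/3025) = -22541 - (5/228 - 173/55) = -22541 - 1*(-39169/12540) = -22541 + 39169/12540 = -282624971/12540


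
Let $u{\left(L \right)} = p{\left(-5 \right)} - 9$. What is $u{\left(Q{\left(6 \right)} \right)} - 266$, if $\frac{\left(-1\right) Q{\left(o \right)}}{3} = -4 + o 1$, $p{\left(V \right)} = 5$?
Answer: $-270$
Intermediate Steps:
$Q{\left(o \right)} = 12 - 3 o$ ($Q{\left(o \right)} = - 3 \left(-4 + o 1\right) = - 3 \left(-4 + o\right) = 12 - 3 o$)
$u{\left(L \right)} = -4$ ($u{\left(L \right)} = 5 - 9 = -4$)
$u{\left(Q{\left(6 \right)} \right)} - 266 = -4 - 266 = -270$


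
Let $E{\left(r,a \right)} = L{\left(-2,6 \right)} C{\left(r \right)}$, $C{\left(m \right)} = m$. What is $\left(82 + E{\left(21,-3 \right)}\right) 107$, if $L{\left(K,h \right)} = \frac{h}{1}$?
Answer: $22256$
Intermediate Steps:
$L{\left(K,h \right)} = h$ ($L{\left(K,h \right)} = h 1 = h$)
$E{\left(r,a \right)} = 6 r$
$\left(82 + E{\left(21,-3 \right)}\right) 107 = \left(82 + 6 \cdot 21\right) 107 = \left(82 + 126\right) 107 = 208 \cdot 107 = 22256$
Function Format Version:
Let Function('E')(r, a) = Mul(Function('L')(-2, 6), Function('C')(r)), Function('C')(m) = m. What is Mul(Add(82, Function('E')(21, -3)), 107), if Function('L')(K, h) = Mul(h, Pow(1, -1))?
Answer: 22256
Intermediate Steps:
Function('L')(K, h) = h (Function('L')(K, h) = Mul(h, 1) = h)
Function('E')(r, a) = Mul(6, r)
Mul(Add(82, Function('E')(21, -3)), 107) = Mul(Add(82, Mul(6, 21)), 107) = Mul(Add(82, 126), 107) = Mul(208, 107) = 22256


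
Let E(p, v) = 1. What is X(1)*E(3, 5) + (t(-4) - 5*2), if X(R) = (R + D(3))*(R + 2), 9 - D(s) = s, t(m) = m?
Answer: 7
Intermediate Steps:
D(s) = 9 - s
X(R) = (2 + R)*(6 + R) (X(R) = (R + (9 - 1*3))*(R + 2) = (R + (9 - 3))*(2 + R) = (R + 6)*(2 + R) = (6 + R)*(2 + R) = (2 + R)*(6 + R))
X(1)*E(3, 5) + (t(-4) - 5*2) = (12 + 1² + 8*1)*1 + (-4 - 5*2) = (12 + 1 + 8)*1 + (-4 - 10) = 21*1 - 14 = 21 - 14 = 7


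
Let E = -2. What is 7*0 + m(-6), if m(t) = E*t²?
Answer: -72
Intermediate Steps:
m(t) = -2*t²
7*0 + m(-6) = 7*0 - 2*(-6)² = 0 - 2*36 = 0 - 72 = -72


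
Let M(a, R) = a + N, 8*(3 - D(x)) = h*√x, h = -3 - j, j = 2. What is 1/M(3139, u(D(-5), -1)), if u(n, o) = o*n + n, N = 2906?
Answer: 1/6045 ≈ 0.00016543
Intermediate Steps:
h = -5 (h = -3 - 1*2 = -3 - 2 = -5)
D(x) = 3 + 5*√x/8 (D(x) = 3 - (-5)*√x/8 = 3 + 5*√x/8)
u(n, o) = n + n*o (u(n, o) = n*o + n = n + n*o)
M(a, R) = 2906 + a (M(a, R) = a + 2906 = 2906 + a)
1/M(3139, u(D(-5), -1)) = 1/(2906 + 3139) = 1/6045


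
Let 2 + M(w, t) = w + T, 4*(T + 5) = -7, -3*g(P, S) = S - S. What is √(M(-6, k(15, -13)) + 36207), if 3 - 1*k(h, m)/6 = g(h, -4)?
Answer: √144769/2 ≈ 190.24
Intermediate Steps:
g(P, S) = 0 (g(P, S) = -(S - S)/3 = -⅓*0 = 0)
T = -27/4 (T = -5 + (¼)*(-7) = -5 - 7/4 = -27/4 ≈ -6.7500)
k(h, m) = 18 (k(h, m) = 18 - 6*0 = 18 + 0 = 18)
M(w, t) = -35/4 + w (M(w, t) = -2 + (w - 27/4) = -2 + (-27/4 + w) = -35/4 + w)
√(M(-6, k(15, -13)) + 36207) = √((-35/4 - 6) + 36207) = √(-59/4 + 36207) = √(144769/4) = √144769/2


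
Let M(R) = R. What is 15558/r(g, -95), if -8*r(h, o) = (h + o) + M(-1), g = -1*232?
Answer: 15558/41 ≈ 379.46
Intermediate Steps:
g = -232
r(h, o) = 1/8 - h/8 - o/8 (r(h, o) = -((h + o) - 1)/8 = -(-1 + h + o)/8 = 1/8 - h/8 - o/8)
15558/r(g, -95) = 15558/(1/8 - 1/8*(-232) - 1/8*(-95)) = 15558/(1/8 + 29 + 95/8) = 15558/41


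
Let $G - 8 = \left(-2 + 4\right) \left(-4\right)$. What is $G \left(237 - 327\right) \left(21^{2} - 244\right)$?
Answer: $0$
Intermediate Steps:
$G = 0$ ($G = 8 + \left(-2 + 4\right) \left(-4\right) = 8 + 2 \left(-4\right) = 8 - 8 = 0$)
$G \left(237 - 327\right) \left(21^{2} - 244\right) = 0 \left(237 - 327\right) \left(21^{2} - 244\right) = 0 \left(- 90 \left(441 - 244\right)\right) = 0 \left(\left(-90\right) 197\right) = 0 \left(-17730\right) = 0$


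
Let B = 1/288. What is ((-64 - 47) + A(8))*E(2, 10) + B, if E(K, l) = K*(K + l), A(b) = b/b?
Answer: -760319/288 ≈ -2640.0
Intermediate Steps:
A(b) = 1
B = 1/288 ≈ 0.0034722
((-64 - 47) + A(8))*E(2, 10) + B = ((-64 - 47) + 1)*(2*(2 + 10)) + 1/288 = (-111 + 1)*(2*12) + 1/288 = -110*24 + 1/288 = -2640 + 1/288 = -760319/288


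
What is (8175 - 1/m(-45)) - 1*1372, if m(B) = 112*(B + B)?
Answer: 68574241/10080 ≈ 6803.0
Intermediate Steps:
m(B) = 224*B (m(B) = 112*(2*B) = 224*B)
(8175 - 1/m(-45)) - 1*1372 = (8175 - 1/(224*(-45))) - 1*1372 = (8175 - 1/(-10080)) - 1372 = (8175 - 1*(-1/10080)) - 1372 = (8175 + 1/10080) - 1372 = 82404001/10080 - 1372 = 68574241/10080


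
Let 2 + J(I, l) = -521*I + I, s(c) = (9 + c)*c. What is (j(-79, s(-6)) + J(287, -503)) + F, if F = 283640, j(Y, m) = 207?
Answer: 134605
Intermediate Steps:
s(c) = c*(9 + c)
J(I, l) = -2 - 520*I (J(I, l) = -2 + (-521*I + I) = -2 - 520*I)
(j(-79, s(-6)) + J(287, -503)) + F = (207 + (-2 - 520*287)) + 283640 = (207 + (-2 - 149240)) + 283640 = (207 - 149242) + 283640 = -149035 + 283640 = 134605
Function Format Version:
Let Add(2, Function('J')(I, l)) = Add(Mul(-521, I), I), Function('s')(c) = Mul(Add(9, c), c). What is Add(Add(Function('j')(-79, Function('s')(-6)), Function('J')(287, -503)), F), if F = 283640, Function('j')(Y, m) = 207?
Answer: 134605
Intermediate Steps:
Function('s')(c) = Mul(c, Add(9, c))
Function('J')(I, l) = Add(-2, Mul(-520, I)) (Function('J')(I, l) = Add(-2, Add(Mul(-521, I), I)) = Add(-2, Mul(-520, I)))
Add(Add(Function('j')(-79, Function('s')(-6)), Function('J')(287, -503)), F) = Add(Add(207, Add(-2, Mul(-520, 287))), 283640) = Add(Add(207, Add(-2, -149240)), 283640) = Add(Add(207, -149242), 283640) = Add(-149035, 283640) = 134605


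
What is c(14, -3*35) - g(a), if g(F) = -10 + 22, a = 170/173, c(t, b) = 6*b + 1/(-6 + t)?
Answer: -5135/8 ≈ -641.88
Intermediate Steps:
c(t, b) = 1/(-6 + t) + 6*b
a = 170/173 (a = 170*(1/173) = 170/173 ≈ 0.98266)
g(F) = 12
c(14, -3*35) - g(a) = (1 - (-108)*35 + 6*(-3*35)*14)/(-6 + 14) - 1*12 = (1 - 36*(-105) + 6*(-105)*14)/8 - 12 = (1 + 3780 - 8820)/8 - 12 = (1/8)*(-5039) - 12 = -5039/8 - 12 = -5135/8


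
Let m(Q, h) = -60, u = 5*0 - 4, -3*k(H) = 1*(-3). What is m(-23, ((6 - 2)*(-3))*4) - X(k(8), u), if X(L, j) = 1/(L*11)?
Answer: -661/11 ≈ -60.091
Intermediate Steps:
k(H) = 1 (k(H) = -(-3)/3 = -1/3*(-3) = 1)
u = -4 (u = 0 - 4 = -4)
X(L, j) = 1/(11*L)
m(-23, ((6 - 2)*(-3))*4) - X(k(8), u) = -60 - 1/(11*1) = -60 - 1/11 = -661/11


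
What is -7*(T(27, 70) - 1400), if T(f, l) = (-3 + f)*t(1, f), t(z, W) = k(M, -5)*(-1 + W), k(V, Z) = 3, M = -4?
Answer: -3304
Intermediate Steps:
t(z, W) = -3 + 3*W (t(z, W) = 3*(-1 + W) = -3 + 3*W)
T(f, l) = (-3 + f)*(-3 + 3*f)
-7*(T(27, 70) - 1400) = -7*(3*(-1 + 27)*(-3 + 27) - 1400) = -7*(3*26*24 - 1400) = -7*(1872 - 1400) = -7*472 = -3304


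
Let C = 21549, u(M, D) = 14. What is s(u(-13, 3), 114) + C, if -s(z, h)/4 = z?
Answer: 21493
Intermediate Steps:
s(z, h) = -4*z
s(u(-13, 3), 114) + C = -4*14 + 21549 = -56 + 21549 = 21493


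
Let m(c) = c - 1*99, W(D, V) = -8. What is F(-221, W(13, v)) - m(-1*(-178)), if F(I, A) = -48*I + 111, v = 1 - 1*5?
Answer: 10640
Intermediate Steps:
v = -4 (v = 1 - 5 = -4)
F(I, A) = 111 - 48*I
m(c) = -99 + c (m(c) = c - 99 = -99 + c)
F(-221, W(13, v)) - m(-1*(-178)) = (111 - 48*(-221)) - (-99 - 1*(-178)) = (111 + 10608) - (-99 + 178) = 10719 - 1*79 = 10719 - 79 = 10640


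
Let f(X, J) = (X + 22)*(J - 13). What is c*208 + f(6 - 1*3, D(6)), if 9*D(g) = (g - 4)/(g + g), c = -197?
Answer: -2230229/54 ≈ -41301.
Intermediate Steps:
D(g) = (-4 + g)/(18*g) (D(g) = ((g - 4)/(g + g))/9 = ((-4 + g)/((2*g)))/9 = ((-4 + g)*(1/(2*g)))/9 = ((-4 + g)/(2*g))/9 = (-4 + g)/(18*g))
f(X, J) = (-13 + J)*(22 + X) (f(X, J) = (22 + X)*(-13 + J) = (-13 + J)*(22 + X))
c*208 + f(6 - 1*3, D(6)) = -197*208 + (-286 - 13*(6 - 1*3) + 22*((1/18)*(-4 + 6)/6) + ((1/18)*(-4 + 6)/6)*(6 - 1*3)) = -40976 + (-286 - 13*(6 - 3) + 22*((1/18)*(⅙)*2) + ((1/18)*(⅙)*2)*(6 - 3)) = -40976 + (-286 - 13*3 + 22*(1/54) + (1/54)*3) = -40976 + (-286 - 39 + 11/27 + 1/18) = -40976 - 17525/54 = -2230229/54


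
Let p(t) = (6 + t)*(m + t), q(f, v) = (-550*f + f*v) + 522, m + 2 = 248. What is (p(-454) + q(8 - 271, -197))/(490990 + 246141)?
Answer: 290167/737131 ≈ 0.39364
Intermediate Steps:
m = 246 (m = -2 + 248 = 246)
q(f, v) = 522 - 550*f + f*v
p(t) = (6 + t)*(246 + t)
(p(-454) + q(8 - 271, -197))/(490990 + 246141) = ((1476 + (-454)² + 252*(-454)) + (522 - 550*(8 - 271) + (8 - 271)*(-197)))/(490990 + 246141) = ((1476 + 206116 - 114408) + (522 - 550*(-263) - 263*(-197)))/737131 = (93184 + (522 + 144650 + 51811))*(1/737131) = (93184 + 196983)*(1/737131) = 290167*(1/737131) = 290167/737131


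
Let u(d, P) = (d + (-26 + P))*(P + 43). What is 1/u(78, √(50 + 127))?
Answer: 127/222376 - 5*√177/222376 ≈ 0.00027197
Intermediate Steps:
u(d, P) = (43 + P)*(-26 + P + d) (u(d, P) = (-26 + P + d)*(43 + P) = (43 + P)*(-26 + P + d))
1/u(78, √(50 + 127)) = 1/(-1118 + (√(50 + 127))² + 17*√(50 + 127) + 43*78 + √(50 + 127)*78) = 1/(-1118 + (√177)² + 17*√177 + 3354 + √177*78) = 1/(-1118 + 177 + 17*√177 + 3354 + 78*√177) = 1/(2413 + 95*√177)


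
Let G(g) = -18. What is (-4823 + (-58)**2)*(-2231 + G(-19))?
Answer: 3281291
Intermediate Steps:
(-4823 + (-58)**2)*(-2231 + G(-19)) = (-4823 + (-58)**2)*(-2231 - 18) = (-4823 + 3364)*(-2249) = -1459*(-2249) = 3281291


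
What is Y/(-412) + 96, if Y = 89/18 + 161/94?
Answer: 4181920/43569 ≈ 95.984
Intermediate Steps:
Y = 2816/423 (Y = 89*(1/18) + 161*(1/94) = 89/18 + 161/94 = 2816/423 ≈ 6.6572)
Y/(-412) + 96 = (2816/423)/(-412) + 96 = (2816/423)*(-1/412) + 96 = -704/43569 + 96 = 4181920/43569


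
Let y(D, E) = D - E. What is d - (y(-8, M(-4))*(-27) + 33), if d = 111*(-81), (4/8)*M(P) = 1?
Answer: -9294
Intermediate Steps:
M(P) = 2 (M(P) = 2*1 = 2)
d = -8991
d - (y(-8, M(-4))*(-27) + 33) = -8991 - ((-8 - 1*2)*(-27) + 33) = -8991 - ((-8 - 2)*(-27) + 33) = -8991 - (-10*(-27) + 33) = -8991 - (270 + 33) = -8991 - 1*303 = -8991 - 303 = -9294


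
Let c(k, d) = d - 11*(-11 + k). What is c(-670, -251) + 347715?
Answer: 354955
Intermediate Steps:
c(k, d) = 121 + d - 11*k (c(k, d) = d + (121 - 11*k) = 121 + d - 11*k)
c(-670, -251) + 347715 = (121 - 251 - 11*(-670)) + 347715 = (121 - 251 + 7370) + 347715 = 7240 + 347715 = 354955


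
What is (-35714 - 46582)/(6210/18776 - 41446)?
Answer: 772594848/389091943 ≈ 1.9856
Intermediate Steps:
(-35714 - 46582)/(6210/18776 - 41446) = -82296/(6210*(1/18776) - 41446) = -82296/(3105/9388 - 41446) = -82296/(-389091943/9388) = -82296*(-9388/389091943) = 772594848/389091943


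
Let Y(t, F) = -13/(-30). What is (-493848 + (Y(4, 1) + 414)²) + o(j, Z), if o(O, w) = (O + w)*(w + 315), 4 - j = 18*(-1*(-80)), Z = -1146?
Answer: 1641194089/900 ≈ 1.8235e+6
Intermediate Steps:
Y(t, F) = 13/30 (Y(t, F) = -13*(-1/30) = 13/30)
j = -1436 (j = 4 - 18*(-1*(-80)) = 4 - 18*80 = 4 - 1*1440 = 4 - 1440 = -1436)
o(O, w) = (315 + w)*(O + w) (o(O, w) = (O + w)*(315 + w) = (315 + w)*(O + w))
(-493848 + (Y(4, 1) + 414)²) + o(j, Z) = (-493848 + (13/30 + 414)²) + ((-1146)² + 315*(-1436) + 315*(-1146) - 1436*(-1146)) = (-493848 + (12433/30)²) + (1313316 - 452340 - 360990 + 1645656) = (-493848 + 154579489/900) + 2145642 = -289883711/900 + 2145642 = 1641194089/900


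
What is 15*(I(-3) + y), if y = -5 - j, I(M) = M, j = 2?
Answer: -150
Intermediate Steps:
y = -7 (y = -5 - 1*2 = -5 - 2 = -7)
15*(I(-3) + y) = 15*(-3 - 7) = 15*(-10) = -150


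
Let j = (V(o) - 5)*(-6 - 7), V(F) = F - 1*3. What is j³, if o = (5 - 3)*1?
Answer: 474552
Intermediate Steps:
o = 2 (o = 2*1 = 2)
V(F) = -3 + F (V(F) = F - 3 = -3 + F)
j = 78 (j = ((-3 + 2) - 5)*(-6 - 7) = (-1 - 5)*(-13) = -6*(-13) = 78)
j³ = 78³ = 474552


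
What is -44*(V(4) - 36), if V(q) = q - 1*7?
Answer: 1716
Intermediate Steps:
V(q) = -7 + q (V(q) = q - 7 = -7 + q)
-44*(V(4) - 36) = -44*((-7 + 4) - 36) = -44*(-3 - 36) = -44*(-39) = 1716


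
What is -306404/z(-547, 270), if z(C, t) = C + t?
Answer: 306404/277 ≈ 1106.2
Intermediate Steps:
-306404/z(-547, 270) = -306404/(-547 + 270) = -306404/(-277) = -306404*(-1/277) = 306404/277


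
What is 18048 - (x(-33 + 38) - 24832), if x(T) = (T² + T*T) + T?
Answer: 42825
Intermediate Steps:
x(T) = T + 2*T² (x(T) = (T² + T²) + T = 2*T² + T = T + 2*T²)
18048 - (x(-33 + 38) - 24832) = 18048 - ((-33 + 38)*(1 + 2*(-33 + 38)) - 24832) = 18048 - (5*(1 + 2*5) - 24832) = 18048 - (5*(1 + 10) - 24832) = 18048 - (5*11 - 24832) = 18048 - (55 - 24832) = 18048 - 1*(-24777) = 18048 + 24777 = 42825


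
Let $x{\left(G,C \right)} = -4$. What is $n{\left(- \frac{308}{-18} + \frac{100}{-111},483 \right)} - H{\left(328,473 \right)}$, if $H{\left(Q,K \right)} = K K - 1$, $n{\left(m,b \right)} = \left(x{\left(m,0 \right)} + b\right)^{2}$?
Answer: $5713$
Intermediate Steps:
$n{\left(m,b \right)} = \left(-4 + b\right)^{2}$
$H{\left(Q,K \right)} = -1 + K^{2}$ ($H{\left(Q,K \right)} = K^{2} - 1 = -1 + K^{2}$)
$n{\left(- \frac{308}{-18} + \frac{100}{-111},483 \right)} - H{\left(328,473 \right)} = \left(-4 + 483\right)^{2} - \left(-1 + 473^{2}\right) = 479^{2} - \left(-1 + 223729\right) = 229441 - 223728 = 5713$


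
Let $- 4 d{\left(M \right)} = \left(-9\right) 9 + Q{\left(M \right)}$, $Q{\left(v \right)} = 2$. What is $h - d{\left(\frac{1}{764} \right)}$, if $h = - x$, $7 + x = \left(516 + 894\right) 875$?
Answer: $- \frac{4935051}{4} \approx -1.2338 \cdot 10^{6}$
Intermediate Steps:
$x = 1233743$ ($x = -7 + \left(516 + 894\right) 875 = -7 + 1410 \cdot 875 = -7 + 1233750 = 1233743$)
$d{\left(M \right)} = \frac{79}{4}$ ($d{\left(M \right)} = - \frac{\left(-9\right) 9 + 2}{4} = - \frac{-81 + 2}{4} = \left(- \frac{1}{4}\right) \left(-79\right) = \frac{79}{4}$)
$h = -1233743$ ($h = \left(-1\right) 1233743 = -1233743$)
$h - d{\left(\frac{1}{764} \right)} = -1233743 - \frac{79}{4} = - \frac{4935051}{4}$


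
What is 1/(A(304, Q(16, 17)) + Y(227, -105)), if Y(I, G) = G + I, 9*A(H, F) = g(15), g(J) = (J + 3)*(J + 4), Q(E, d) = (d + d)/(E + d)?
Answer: 1/160 ≈ 0.0062500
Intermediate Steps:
Q(E, d) = 2*d/(E + d) (Q(E, d) = (2*d)/(E + d) = 2*d/(E + d))
g(J) = (3 + J)*(4 + J)
A(H, F) = 38 (A(H, F) = (12 + 15² + 7*15)/9 = (12 + 225 + 105)/9 = (⅑)*342 = 38)
1/(A(304, Q(16, 17)) + Y(227, -105)) = 1/(38 + (-105 + 227)) = 1/(38 + 122) = 1/160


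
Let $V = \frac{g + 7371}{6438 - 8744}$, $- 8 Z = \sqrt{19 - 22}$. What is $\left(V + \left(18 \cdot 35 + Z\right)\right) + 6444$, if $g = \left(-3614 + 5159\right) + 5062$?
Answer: $\frac{8149333}{1153} - \frac{i \sqrt{3}}{8} \approx 7067.9 - 0.21651 i$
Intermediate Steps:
$Z = - \frac{i \sqrt{3}}{8}$ ($Z = - \frac{\sqrt{19 - 22}}{8} = - \frac{\sqrt{-3}}{8} = - \frac{i \sqrt{3}}{8} \approx - 0.21651 i$)
$g = 6607$ ($g = 1545 + 5062 = 6607$)
$V = - \frac{6989}{1153}$ ($V = \frac{6607 + 7371}{6438 - 8744} = \frac{13978}{-2306} = 13978 \left(- \frac{1}{2306}\right) = - \frac{6989}{1153} \approx -6.0616$)
$\left(V + \left(18 \cdot 35 + Z\right)\right) + 6444 = \left(- \frac{6989}{1153} + \left(18 \cdot 35 - \frac{i \sqrt{3}}{8}\right)\right) + 6444 = \left(- \frac{6989}{1153} + \left(630 - \frac{i \sqrt{3}}{8}\right)\right) + 6444 = \left(\frac{719401}{1153} - \frac{i \sqrt{3}}{8}\right) + 6444 = \frac{8149333}{1153} - \frac{i \sqrt{3}}{8}$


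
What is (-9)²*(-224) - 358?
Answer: -18502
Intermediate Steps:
(-9)²*(-224) - 358 = 81*(-224) - 358 = -18144 - 358 = -18502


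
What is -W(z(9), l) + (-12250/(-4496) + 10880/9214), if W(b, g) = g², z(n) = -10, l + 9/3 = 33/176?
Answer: -78070255/19494656 ≈ -4.0047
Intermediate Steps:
l = -45/16 (l = -3 + 33/176 = -3 + 33*(1/176) = -3 + 3/16 = -45/16 ≈ -2.8125)
-W(z(9), l) + (-12250/(-4496) + 10880/9214) = -(-45/16)² + (-12250/(-4496) + 10880/9214) = -1*2025/256 + (-12250*(-1/4496) + 10880*(1/9214)) = -2025/256 + (6125/2248 + 320/271) = -2025/256 + 2379235/609208 = -78070255/19494656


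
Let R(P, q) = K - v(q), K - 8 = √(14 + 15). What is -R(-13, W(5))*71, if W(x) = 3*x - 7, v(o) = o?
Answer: -71*√29 ≈ -382.35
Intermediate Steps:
K = 8 + √29 (K = 8 + √(14 + 15) = 8 + √29 ≈ 13.385)
W(x) = -7 + 3*x
R(P, q) = 8 + √29 - q (R(P, q) = (8 + √29) - q = 8 + √29 - q)
-R(-13, W(5))*71 = -(8 + √29 - (-7 + 3*5))*71 = -(8 + √29 - (-7 + 15))*71 = -(8 + √29 - 1*8)*71 = -(8 + √29 - 8)*71 = -√29*71 = -71*√29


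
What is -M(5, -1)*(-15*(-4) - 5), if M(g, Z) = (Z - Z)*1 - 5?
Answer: 275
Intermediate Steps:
M(g, Z) = -5 (M(g, Z) = 0*1 - 5 = 0 - 5 = -5)
-M(5, -1)*(-15*(-4) - 5) = -(-5)*(-15*(-4) - 5) = -(-5)*(-3*(-20) - 5) = -(-5)*(60 - 5) = -(-5)*55 = -1*(-275) = 275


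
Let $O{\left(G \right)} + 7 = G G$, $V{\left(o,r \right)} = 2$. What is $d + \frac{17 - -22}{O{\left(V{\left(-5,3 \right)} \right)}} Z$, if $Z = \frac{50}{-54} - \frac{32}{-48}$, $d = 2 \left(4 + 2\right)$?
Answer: $\frac{415}{27} \approx 15.37$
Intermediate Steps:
$O{\left(G \right)} = -7 + G^{2}$ ($O{\left(G \right)} = -7 + G G = -7 + G^{2}$)
$d = 12$ ($d = 2 \cdot 6 = 12$)
$Z = - \frac{7}{27}$ ($Z = 50 \left(- \frac{1}{54}\right) - - \frac{2}{3} = - \frac{25}{27} + \frac{2}{3} = - \frac{7}{27} \approx -0.25926$)
$d + \frac{17 - -22}{O{\left(V{\left(-5,3 \right)} \right)}} Z = 12 + \frac{17 - -22}{-7 + 2^{2}} \left(- \frac{7}{27}\right) = 12 + \frac{17 + 22}{-7 + 4} \left(- \frac{7}{27}\right) = 12 + \frac{39}{-3} \left(- \frac{7}{27}\right) = 12 + 39 \left(- \frac{1}{3}\right) \left(- \frac{7}{27}\right) = 12 - - \frac{91}{27} = 12 + \frac{91}{27} = \frac{415}{27}$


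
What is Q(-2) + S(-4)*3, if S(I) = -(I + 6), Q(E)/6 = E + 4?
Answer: 6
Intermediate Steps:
Q(E) = 24 + 6*E (Q(E) = 6*(E + 4) = 6*(4 + E) = 24 + 6*E)
S(I) = -6 - I (S(I) = -(6 + I) = -6 - I)
Q(-2) + S(-4)*3 = (24 + 6*(-2)) + (-6 - 1*(-4))*3 = (24 - 12) + (-6 + 4)*3 = 12 - 2*3 = 12 - 6 = 6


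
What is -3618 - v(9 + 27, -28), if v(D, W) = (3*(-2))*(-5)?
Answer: -3648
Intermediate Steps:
v(D, W) = 30 (v(D, W) = -6*(-5) = 30)
-3618 - v(9 + 27, -28) = -3618 - 1*30 = -3618 - 30 = -3648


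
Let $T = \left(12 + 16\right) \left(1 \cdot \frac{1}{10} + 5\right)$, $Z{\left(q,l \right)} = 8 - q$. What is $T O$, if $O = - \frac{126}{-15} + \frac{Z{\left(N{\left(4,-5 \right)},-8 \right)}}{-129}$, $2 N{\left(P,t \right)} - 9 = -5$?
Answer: $\frac{1282344}{1075} \approx 1192.9$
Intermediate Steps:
$N{\left(P,t \right)} = 2$ ($N{\left(P,t \right)} = \frac{9}{2} + \frac{1}{2} \left(-5\right) = \frac{9}{2} - \frac{5}{2} = 2$)
$T = \frac{714}{5}$ ($T = 28 \left(1 \cdot \frac{1}{10} + 5\right) = 28 \left(\frac{1}{10} + 5\right) = 28 \cdot \frac{51}{10} = \frac{714}{5} \approx 142.8$)
$O = \frac{1796}{215}$ ($O = - \frac{126}{-15} + \frac{8 - 2}{-129} = \left(-126\right) \left(- \frac{1}{15}\right) + \left(8 - 2\right) \left(- \frac{1}{129}\right) = \frac{42}{5} + 6 \left(- \frac{1}{129}\right) = \frac{42}{5} - \frac{2}{43} = \frac{1796}{215} \approx 8.3535$)
$T O = \frac{714}{5} \cdot \frac{1796}{215} = \frac{1282344}{1075}$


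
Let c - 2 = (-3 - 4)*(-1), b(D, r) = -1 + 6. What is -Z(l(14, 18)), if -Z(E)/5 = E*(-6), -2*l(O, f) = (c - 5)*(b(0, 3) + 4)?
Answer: 540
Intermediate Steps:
b(D, r) = 5
c = 9 (c = 2 + (-3 - 4)*(-1) = 2 - 7*(-1) = 2 + 7 = 9)
l(O, f) = -18 (l(O, f) = -(9 - 5)*(5 + 4)/2 = -2*9 = -½*36 = -18)
Z(E) = 30*E (Z(E) = -5*E*(-6) = -(-30)*E = 30*E)
-Z(l(14, 18)) = -30*(-18) = -1*(-540) = 540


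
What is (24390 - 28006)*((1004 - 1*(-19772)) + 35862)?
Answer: -204803008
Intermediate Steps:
(24390 - 28006)*((1004 - 1*(-19772)) + 35862) = -3616*((1004 + 19772) + 35862) = -3616*(20776 + 35862) = -3616*56638 = -204803008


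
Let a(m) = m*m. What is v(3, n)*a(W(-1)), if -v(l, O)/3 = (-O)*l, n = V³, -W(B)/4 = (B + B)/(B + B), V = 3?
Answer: 3888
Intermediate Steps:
W(B) = -4 (W(B) = -4*(B + B)/(B + B) = -4*2*B/(2*B) = -4*2*B*1/(2*B) = -4*1 = -4)
a(m) = m²
n = 27 (n = 3³ = 27)
v(l, O) = 3*O*l (v(l, O) = -3*(-O)*l = -(-3)*O*l = 3*O*l)
v(3, n)*a(W(-1)) = (3*27*3)*(-4)² = 243*16 = 3888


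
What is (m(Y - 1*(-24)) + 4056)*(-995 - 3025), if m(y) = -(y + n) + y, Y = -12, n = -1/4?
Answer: -16306125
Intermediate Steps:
n = -¼ (n = -1*¼ = -¼ ≈ -0.25000)
m(y) = ¼ (m(y) = -(y - ¼) + y = -(-¼ + y) + y = (¼ - y) + y = ¼)
(m(Y - 1*(-24)) + 4056)*(-995 - 3025) = (¼ + 4056)*(-995 - 3025) = (16225/4)*(-4020) = -16306125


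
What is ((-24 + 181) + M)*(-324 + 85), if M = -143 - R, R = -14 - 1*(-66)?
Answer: 9082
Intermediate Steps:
R = 52 (R = -14 + 66 = 52)
M = -195 (M = -143 - 1*52 = -143 - 52 = -195)
((-24 + 181) + M)*(-324 + 85) = ((-24 + 181) - 195)*(-324 + 85) = (157 - 195)*(-239) = -38*(-239) = 9082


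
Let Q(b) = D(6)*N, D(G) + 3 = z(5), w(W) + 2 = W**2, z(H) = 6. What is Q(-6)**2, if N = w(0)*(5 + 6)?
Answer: 4356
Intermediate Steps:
w(W) = -2 + W**2
D(G) = 3 (D(G) = -3 + 6 = 3)
N = -22 (N = (-2 + 0**2)*(5 + 6) = (-2 + 0)*11 = -2*11 = -22)
Q(b) = -66 (Q(b) = 3*(-22) = -66)
Q(-6)**2 = (-66)**2 = 4356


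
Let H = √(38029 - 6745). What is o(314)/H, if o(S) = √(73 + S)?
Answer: √37367/1738 ≈ 0.11122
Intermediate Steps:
H = 6*√869 (H = √31284 = 6*√869 ≈ 176.87)
o(314)/H = √(73 + 314)/((6*√869)) = √387*(√869/5214) = (3*√43)*(√869/5214) = √37367/1738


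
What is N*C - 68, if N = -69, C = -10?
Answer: 622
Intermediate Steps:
N*C - 68 = -69*(-10) - 68 = 690 - 68 = 622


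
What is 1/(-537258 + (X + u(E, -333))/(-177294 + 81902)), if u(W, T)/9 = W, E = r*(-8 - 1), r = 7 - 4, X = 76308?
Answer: -8672/4659108291 ≈ -1.8613e-6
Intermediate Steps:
r = 3
E = -27 (E = 3*(-8 - 1) = 3*(-9) = -27)
u(W, T) = 9*W
1/(-537258 + (X + u(E, -333))/(-177294 + 81902)) = 1/(-537258 + (76308 + 9*(-27))/(-177294 + 81902)) = 1/(-537258 + (76308 - 243)/(-95392)) = 1/(-537258 + 76065*(-1/95392)) = 1/(-537258 - 6915/8672) = 1/(-4659108291/8672) = -8672/4659108291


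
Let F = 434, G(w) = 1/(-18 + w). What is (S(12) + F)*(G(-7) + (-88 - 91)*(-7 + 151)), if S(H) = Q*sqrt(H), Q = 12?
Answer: -279670034/25 - 15465624*sqrt(3)/25 ≈ -1.2258e+7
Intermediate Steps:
S(H) = 12*sqrt(H)
(S(12) + F)*(G(-7) + (-88 - 91)*(-7 + 151)) = (12*sqrt(12) + 434)*(1/(-18 - 7) + (-88 - 91)*(-7 + 151)) = (12*(2*sqrt(3)) + 434)*(1/(-25) - 179*144) = (24*sqrt(3) + 434)*(-1/25 - 25776) = (434 + 24*sqrt(3))*(-644401/25) = -279670034/25 - 15465624*sqrt(3)/25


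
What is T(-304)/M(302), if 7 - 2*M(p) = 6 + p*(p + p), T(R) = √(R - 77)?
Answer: -2*I*√381/182407 ≈ -0.00021402*I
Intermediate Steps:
T(R) = √(-77 + R)
M(p) = ½ - p² (M(p) = 7/2 - (6 + p*(p + p))/2 = 7/2 - (6 + p*(2*p))/2 = 7/2 - (6 + 2*p²)/2 = 7/2 + (-3 - p²) = ½ - p²)
T(-304)/M(302) = √(-77 - 304)/(½ - 1*302²) = √(-381)/(½ - 1*91204) = (I*√381)/(½ - 91204) = (I*√381)/(-182407/2) = (I*√381)*(-2/182407) = -2*I*√381/182407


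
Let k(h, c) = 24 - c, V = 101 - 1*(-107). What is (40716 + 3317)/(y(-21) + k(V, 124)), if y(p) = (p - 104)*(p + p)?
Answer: 44033/5150 ≈ 8.5501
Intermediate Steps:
V = 208 (V = 101 + 107 = 208)
y(p) = 2*p*(-104 + p) (y(p) = (-104 + p)*(2*p) = 2*p*(-104 + p))
(40716 + 3317)/(y(-21) + k(V, 124)) = (40716 + 3317)/(2*(-21)*(-104 - 21) + (24 - 1*124)) = 44033/(2*(-21)*(-125) + (24 - 124)) = 44033/(5250 - 100) = 44033/5150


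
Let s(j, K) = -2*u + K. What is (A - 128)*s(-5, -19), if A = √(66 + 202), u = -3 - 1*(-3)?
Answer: 2432 - 38*√67 ≈ 2121.0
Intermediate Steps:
u = 0 (u = -3 + 3 = 0)
A = 2*√67 (A = √268 = 2*√67 ≈ 16.371)
s(j, K) = K (s(j, K) = -2*0 + K = 0 + K = K)
(A - 128)*s(-5, -19) = (2*√67 - 128)*(-19) = (-128 + 2*√67)*(-19) = 2432 - 38*√67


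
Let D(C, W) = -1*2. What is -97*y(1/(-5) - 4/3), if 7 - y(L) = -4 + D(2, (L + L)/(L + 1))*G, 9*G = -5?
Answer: -8633/9 ≈ -959.22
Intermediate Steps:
G = -5/9 (G = (1/9)*(-5) = -5/9 ≈ -0.55556)
D(C, W) = -2
y(L) = 89/9 (y(L) = 7 - (-4 - 2*(-5/9)) = 7 - (-4 + 10/9) = 7 - 1*(-26/9) = 7 + 26/9 = 89/9)
-97*y(1/(-5) - 4/3) = -97*89/9 = -8633/9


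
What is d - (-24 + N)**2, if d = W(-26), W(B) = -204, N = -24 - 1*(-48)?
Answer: -204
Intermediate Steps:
N = 24 (N = -24 + 48 = 24)
d = -204
d - (-24 + N)**2 = -204 - (-24 + 24)**2 = -204 - 1*0**2 = -204 - 1*0 = -204 + 0 = -204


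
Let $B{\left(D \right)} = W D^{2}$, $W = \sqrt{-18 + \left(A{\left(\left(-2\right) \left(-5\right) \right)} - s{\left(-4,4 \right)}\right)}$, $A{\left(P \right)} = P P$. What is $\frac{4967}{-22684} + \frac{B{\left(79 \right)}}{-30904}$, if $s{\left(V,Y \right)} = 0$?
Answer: $- \frac{4967}{22684} - \frac{6241 \sqrt{82}}{30904} \approx -2.0477$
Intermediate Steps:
$A{\left(P \right)} = P^{2}$
$W = \sqrt{82}$ ($W = \sqrt{-18 + \left(\left(\left(-2\right) \left(-5\right)\right)^{2} - 0\right)} = \sqrt{-18 + \left(10^{2} + 0\right)} = \sqrt{-18 + \left(100 + 0\right)} = \sqrt{-18 + 100} = \sqrt{82} \approx 9.0554$)
$B{\left(D \right)} = \sqrt{82} D^{2}$
$\frac{4967}{-22684} + \frac{B{\left(79 \right)}}{-30904} = \frac{4967}{-22684} + \frac{\sqrt{82} \cdot 79^{2}}{-30904} = 4967 \left(- \frac{1}{22684}\right) + \sqrt{82} \cdot 6241 \left(- \frac{1}{30904}\right) = - \frac{4967}{22684} + 6241 \sqrt{82} \left(- \frac{1}{30904}\right) = - \frac{4967}{22684} - \frac{6241 \sqrt{82}}{30904}$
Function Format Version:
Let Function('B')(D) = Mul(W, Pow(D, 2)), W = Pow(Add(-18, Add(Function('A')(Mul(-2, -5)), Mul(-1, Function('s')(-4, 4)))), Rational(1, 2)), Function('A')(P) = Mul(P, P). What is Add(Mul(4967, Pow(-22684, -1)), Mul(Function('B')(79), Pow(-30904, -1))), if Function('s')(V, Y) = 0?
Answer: Add(Rational(-4967, 22684), Mul(Rational(-6241, 30904), Pow(82, Rational(1, 2)))) ≈ -2.0477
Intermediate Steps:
Function('A')(P) = Pow(P, 2)
W = Pow(82, Rational(1, 2)) (W = Pow(Add(-18, Add(Pow(Mul(-2, -5), 2), Mul(-1, 0))), Rational(1, 2)) = Pow(Add(-18, Add(Pow(10, 2), 0)), Rational(1, 2)) = Pow(Add(-18, Add(100, 0)), Rational(1, 2)) = Pow(Add(-18, 100), Rational(1, 2)) = Pow(82, Rational(1, 2)) ≈ 9.0554)
Function('B')(D) = Mul(Pow(82, Rational(1, 2)), Pow(D, 2))
Add(Mul(4967, Pow(-22684, -1)), Mul(Function('B')(79), Pow(-30904, -1))) = Add(Mul(4967, Pow(-22684, -1)), Mul(Mul(Pow(82, Rational(1, 2)), Pow(79, 2)), Pow(-30904, -1))) = Add(Mul(4967, Rational(-1, 22684)), Mul(Mul(Pow(82, Rational(1, 2)), 6241), Rational(-1, 30904))) = Add(Rational(-4967, 22684), Mul(Mul(6241, Pow(82, Rational(1, 2))), Rational(-1, 30904))) = Add(Rational(-4967, 22684), Mul(Rational(-6241, 30904), Pow(82, Rational(1, 2))))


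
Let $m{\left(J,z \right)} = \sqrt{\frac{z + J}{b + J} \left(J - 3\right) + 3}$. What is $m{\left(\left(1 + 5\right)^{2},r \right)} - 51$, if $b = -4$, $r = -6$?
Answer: $-51 + \frac{\sqrt{543}}{4} \approx -45.174$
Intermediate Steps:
$m{\left(J,z \right)} = \sqrt{3 + \frac{\left(-3 + J\right) \left(J + z\right)}{-4 + J}}$ ($m{\left(J,z \right)} = \sqrt{\frac{z + J}{-4 + J} \left(J - 3\right) + 3} = \sqrt{\frac{J + z}{-4 + J} \left(-3 + J\right) + 3} = \sqrt{\frac{\left(-3 + J\right) \left(J + z\right)}{-4 + J} + 3} = \sqrt{3 + \frac{\left(-3 + J\right) \left(J + z\right)}{-4 + J}}$)
$m{\left(\left(1 + 5\right)^{2},r \right)} - 51 = \sqrt{\frac{-12 + \left(\left(1 + 5\right)^{2}\right)^{2} - -18 + \left(1 + 5\right)^{2} \left(-6\right)}{-4 + \left(1 + 5\right)^{2}}} - 51 = \sqrt{\frac{-12 + \left(6^{2}\right)^{2} + 18 + 6^{2} \left(-6\right)}{-4 + 6^{2}}} - 51 = \sqrt{\frac{-12 + 36^{2} + 18 + 36 \left(-6\right)}{-4 + 36}} - 51 = \sqrt{\frac{-12 + 1296 + 18 - 216}{32}} - 51 = \sqrt{\frac{1}{32} \cdot 1086} - 51 = \sqrt{\frac{543}{16}} - 51 = \frac{\sqrt{543}}{4} - 51 = -51 + \frac{\sqrt{543}}{4}$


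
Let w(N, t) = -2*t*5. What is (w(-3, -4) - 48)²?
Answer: 64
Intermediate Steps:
w(N, t) = -10*t
(w(-3, -4) - 48)² = (-10*(-4) - 48)² = (40 - 48)² = (-8)² = 64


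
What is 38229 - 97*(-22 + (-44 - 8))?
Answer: 45407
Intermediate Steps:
38229 - 97*(-22 + (-44 - 8)) = 38229 - 97*(-22 - 52) = 38229 - 97*(-74) = 38229 + 7178 = 45407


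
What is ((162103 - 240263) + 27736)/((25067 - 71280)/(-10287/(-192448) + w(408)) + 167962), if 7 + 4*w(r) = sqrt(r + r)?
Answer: -3736999964943059102772/12306218138339925600983 - 21575867649101094912*sqrt(51)/12306218138339925600983 ≈ -0.31619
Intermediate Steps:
w(r) = -7/4 + sqrt(2)*sqrt(r)/4 (w(r) = -7/4 + sqrt(r + r)/4 = -7/4 + sqrt(2*r)/4 = -7/4 + (sqrt(2)*sqrt(r))/4 = -7/4 + sqrt(2)*sqrt(r)/4)
((162103 - 240263) + 27736)/((25067 - 71280)/(-10287/(-192448) + w(408)) + 167962) = ((162103 - 240263) + 27736)/((25067 - 71280)/(-10287/(-192448) + (-7/4 + sqrt(2)*sqrt(408)/4)) + 167962) = (-78160 + 27736)/(-46213/(-10287*(-1/192448) + (-7/4 + sqrt(2)*(2*sqrt(102))/4)) + 167962) = -50424/(-46213/(10287/192448 + (-7/4 + sqrt(51))) + 167962) = -50424/(-46213/(-326497/192448 + sqrt(51)) + 167962) = -50424/(167962 - 46213/(-326497/192448 + sqrt(51)))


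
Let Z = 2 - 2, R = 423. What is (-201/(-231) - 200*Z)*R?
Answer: 28341/77 ≈ 368.06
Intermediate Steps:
Z = 0
(-201/(-231) - 200*Z)*R = (-201/(-231) - 200*0)*423 = (-201*(-1/231) + 0)*423 = (67/77 + 0)*423 = (67/77)*423 = 28341/77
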